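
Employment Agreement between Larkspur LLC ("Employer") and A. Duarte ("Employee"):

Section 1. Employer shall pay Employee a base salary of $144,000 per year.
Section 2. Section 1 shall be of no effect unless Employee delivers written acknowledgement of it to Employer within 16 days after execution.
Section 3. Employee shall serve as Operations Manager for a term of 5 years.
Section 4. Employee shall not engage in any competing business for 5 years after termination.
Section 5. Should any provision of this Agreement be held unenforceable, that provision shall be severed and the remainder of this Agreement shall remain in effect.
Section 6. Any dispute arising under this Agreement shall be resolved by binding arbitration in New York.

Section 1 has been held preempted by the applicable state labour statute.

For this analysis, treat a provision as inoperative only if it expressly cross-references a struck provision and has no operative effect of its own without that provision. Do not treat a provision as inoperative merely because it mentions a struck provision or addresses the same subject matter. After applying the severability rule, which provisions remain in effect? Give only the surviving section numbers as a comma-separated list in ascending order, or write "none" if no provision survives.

Section 1 is struck. Section 2 has no operative effect of its own apart from Section 1 and is therefore inoperative. Section 5 is a severability clause and preserves every provision that can still be given independent effect. That leaves Section 3, Section 4, Section 5, and Section 6 in effect.

3, 4, 5, 6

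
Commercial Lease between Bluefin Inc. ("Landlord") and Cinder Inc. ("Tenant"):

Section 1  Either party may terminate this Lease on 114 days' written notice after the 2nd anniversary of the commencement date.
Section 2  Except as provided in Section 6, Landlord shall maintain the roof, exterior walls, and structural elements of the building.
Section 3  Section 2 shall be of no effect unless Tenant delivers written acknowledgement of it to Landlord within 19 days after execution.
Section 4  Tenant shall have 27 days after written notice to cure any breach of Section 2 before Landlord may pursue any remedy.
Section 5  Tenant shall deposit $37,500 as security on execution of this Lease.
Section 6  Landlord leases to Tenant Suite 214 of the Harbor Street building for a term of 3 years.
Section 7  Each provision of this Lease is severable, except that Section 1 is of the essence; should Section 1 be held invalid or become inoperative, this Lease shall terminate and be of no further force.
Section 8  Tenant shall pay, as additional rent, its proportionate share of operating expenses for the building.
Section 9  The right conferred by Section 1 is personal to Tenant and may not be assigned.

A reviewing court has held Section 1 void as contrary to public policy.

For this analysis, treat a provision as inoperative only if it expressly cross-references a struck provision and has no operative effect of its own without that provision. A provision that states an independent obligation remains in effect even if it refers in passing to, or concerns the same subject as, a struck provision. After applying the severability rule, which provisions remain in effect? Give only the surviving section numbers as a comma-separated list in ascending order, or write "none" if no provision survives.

none

Section 1 is struck. The only function of Section 9 is the non-assignment of Section 1, so it cannot stand once Section 1 is removed. Section 7 makes Section 1 an essential term, and Section 1 is the provision held invalid; under Section 7, the entire Lease is therefore void. No provision of the Lease survives.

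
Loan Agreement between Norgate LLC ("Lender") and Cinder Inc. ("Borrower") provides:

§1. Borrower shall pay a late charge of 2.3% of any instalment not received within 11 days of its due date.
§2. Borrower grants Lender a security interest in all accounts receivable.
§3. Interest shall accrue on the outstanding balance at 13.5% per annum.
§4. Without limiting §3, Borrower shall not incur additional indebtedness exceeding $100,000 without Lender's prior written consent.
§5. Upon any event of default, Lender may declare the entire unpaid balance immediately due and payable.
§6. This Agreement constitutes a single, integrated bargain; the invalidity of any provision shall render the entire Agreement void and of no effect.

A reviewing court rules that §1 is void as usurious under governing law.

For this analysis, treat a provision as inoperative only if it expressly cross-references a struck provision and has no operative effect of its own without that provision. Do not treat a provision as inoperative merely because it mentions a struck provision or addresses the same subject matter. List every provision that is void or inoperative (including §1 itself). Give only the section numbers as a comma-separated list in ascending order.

1, 2, 3, 4, 5, 6

§1 is struck. No other provision's operative terms depend on §1. §6 provides that the Agreement is not severable, so the invalidity of any one provision voids the entire Agreement. No provision of the Agreement survives.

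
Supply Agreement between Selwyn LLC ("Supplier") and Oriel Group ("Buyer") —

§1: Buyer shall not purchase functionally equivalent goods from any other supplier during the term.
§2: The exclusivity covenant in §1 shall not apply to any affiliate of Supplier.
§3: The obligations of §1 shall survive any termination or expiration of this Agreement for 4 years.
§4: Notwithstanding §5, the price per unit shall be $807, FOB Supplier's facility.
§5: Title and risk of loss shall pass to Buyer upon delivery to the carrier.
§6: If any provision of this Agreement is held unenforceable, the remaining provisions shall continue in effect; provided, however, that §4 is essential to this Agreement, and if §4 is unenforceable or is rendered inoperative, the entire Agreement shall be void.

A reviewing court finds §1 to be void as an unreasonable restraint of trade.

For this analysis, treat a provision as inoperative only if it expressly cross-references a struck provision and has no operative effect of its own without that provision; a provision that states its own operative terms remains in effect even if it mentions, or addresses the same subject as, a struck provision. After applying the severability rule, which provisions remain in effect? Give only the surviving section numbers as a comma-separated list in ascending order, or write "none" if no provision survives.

§1 is struck. §2 does nothing except set the carve-out from the exclusivity covenant by reference to §1; with §1 gone it has no independent effect and is inoperative. §3 has no operative effect of its own apart from §1 and is therefore inoperative. §6 makes §4 an essential term, but §4 is unaffected, so the severability proviso in §6 preserves the remaining provisions. The provisions still in force are §4, §5, and §6.

4, 5, 6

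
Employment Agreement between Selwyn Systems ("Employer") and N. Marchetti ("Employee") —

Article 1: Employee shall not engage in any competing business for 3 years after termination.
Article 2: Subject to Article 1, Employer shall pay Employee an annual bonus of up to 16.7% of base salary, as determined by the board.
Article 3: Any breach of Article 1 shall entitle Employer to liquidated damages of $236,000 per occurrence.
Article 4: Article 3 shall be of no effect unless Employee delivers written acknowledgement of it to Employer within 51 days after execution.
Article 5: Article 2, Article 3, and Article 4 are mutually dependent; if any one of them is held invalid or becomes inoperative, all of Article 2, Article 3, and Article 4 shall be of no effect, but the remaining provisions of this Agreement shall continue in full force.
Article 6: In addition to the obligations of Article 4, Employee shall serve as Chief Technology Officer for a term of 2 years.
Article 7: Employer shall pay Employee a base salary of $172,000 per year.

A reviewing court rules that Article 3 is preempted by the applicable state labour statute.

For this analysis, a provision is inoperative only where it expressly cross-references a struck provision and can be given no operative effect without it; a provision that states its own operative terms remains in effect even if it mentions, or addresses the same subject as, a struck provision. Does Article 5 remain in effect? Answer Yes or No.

Yes

Article 3 is struck. The only function of Article 4 is the acknowledgement condition for Article 3, so it cannot stand once Article 3 is removed. Although Article 6 refers to Article 4, its operative terms do not depend on Article 4, so it remains in effect. Article 5 declares Article 2, Article 3, and Article 4 mutually dependent; since one of them has fallen, all of them are of no effect. That brings down Article 2 as well. The remainder continues in force under Article 5. The provisions still in force are Article 1, Article 5, Article 6, and Article 7. Article 5 is among the surviving provisions, so the answer is yes.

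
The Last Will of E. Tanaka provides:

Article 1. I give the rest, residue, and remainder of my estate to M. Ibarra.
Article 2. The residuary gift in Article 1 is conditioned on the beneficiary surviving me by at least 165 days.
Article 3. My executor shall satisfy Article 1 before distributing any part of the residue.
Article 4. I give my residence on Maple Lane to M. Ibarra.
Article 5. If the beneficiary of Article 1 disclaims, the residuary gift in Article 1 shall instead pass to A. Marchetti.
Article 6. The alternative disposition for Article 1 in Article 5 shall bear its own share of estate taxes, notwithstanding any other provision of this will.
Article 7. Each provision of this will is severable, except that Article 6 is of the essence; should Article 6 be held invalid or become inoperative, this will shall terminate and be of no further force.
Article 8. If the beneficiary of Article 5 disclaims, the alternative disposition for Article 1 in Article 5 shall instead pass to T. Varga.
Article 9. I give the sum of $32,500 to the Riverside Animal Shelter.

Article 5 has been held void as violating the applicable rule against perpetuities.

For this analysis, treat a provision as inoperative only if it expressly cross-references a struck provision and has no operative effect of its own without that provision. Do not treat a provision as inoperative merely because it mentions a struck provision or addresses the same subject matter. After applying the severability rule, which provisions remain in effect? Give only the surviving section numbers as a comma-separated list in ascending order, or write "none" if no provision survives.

none

Article 5 is struck. Article 6 merely fixes the tax charge on Article 5; with Article 5 gone it has nothing to operate on and falls away. Article 8 merely fixes the alternative disposition for Article 5; with Article 5 gone it has nothing to operate on and falls away. Article 7 makes Article 6 an essential term, and Article 6 has been rendered inoperative by the cascade; under Article 7, the entire will is therefore void. No provision of the will survives.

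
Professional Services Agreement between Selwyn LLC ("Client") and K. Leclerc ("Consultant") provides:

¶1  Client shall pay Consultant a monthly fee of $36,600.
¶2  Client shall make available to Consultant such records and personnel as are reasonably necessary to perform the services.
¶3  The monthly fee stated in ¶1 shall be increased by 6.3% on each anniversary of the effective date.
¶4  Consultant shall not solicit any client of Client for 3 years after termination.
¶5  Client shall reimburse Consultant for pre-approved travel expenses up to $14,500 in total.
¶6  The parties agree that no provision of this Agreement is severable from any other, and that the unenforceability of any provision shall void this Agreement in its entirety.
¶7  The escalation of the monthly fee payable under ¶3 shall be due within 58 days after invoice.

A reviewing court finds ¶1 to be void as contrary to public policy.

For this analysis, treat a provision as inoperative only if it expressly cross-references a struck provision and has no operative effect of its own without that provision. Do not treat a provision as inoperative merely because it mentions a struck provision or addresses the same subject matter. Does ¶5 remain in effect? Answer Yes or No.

No

¶1 is struck. ¶3 has no operative effect of its own apart from ¶1 and is therefore inoperative. The whole of ¶7 is the payment deadline for the escalation of the monthly fee, defined by reference to ¶3, so ¶7 cannot stand once ¶3 is removed. ¶6 provides that the Agreement is not severable, so the invalidity of any one provision voids the entire Agreement. No provision of the Agreement survives. ¶5 is among the inoperative provisions, so the answer is no.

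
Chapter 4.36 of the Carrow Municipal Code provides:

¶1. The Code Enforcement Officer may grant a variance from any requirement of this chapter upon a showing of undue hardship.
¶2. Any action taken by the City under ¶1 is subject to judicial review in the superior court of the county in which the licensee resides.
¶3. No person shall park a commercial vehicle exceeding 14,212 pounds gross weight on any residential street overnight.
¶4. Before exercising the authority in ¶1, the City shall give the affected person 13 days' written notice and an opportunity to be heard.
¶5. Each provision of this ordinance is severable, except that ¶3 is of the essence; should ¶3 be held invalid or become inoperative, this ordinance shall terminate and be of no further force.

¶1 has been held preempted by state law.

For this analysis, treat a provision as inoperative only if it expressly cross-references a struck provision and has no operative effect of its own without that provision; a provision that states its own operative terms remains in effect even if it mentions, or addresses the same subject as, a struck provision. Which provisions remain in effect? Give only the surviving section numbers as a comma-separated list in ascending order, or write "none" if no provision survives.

¶1 is struck. ¶2 operates only by reference to ¶1, so it falls with ¶1. ¶4 merely fixes the notice-and-hearing requirement for ¶1; with ¶1 gone it has nothing to operate on and falls away. ¶5 makes ¶3 an essential term, but ¶3 is unaffected, so the severability proviso in ¶5 preserves the remaining provisions. The provisions still in force are ¶3 and ¶5.

3, 5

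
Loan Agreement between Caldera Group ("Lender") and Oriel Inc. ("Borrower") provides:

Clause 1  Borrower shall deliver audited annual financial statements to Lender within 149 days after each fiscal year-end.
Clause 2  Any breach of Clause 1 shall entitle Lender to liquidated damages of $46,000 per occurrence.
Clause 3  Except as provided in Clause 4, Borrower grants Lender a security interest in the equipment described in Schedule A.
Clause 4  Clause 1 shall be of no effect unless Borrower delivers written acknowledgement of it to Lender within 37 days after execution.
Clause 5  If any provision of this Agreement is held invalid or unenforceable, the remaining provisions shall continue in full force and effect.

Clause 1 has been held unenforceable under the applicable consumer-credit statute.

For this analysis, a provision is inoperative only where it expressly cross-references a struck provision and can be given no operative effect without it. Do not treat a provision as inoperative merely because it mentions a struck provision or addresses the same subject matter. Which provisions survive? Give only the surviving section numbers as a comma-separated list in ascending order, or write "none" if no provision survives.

Clause 1 is struck. Clause 2 has no operative effect of its own apart from Clause 1 and is therefore inoperative. Clause 4 has no operative effect of its own apart from Clause 1 and is therefore inoperative. Although Clause 3 refers to Clause 4, its operative terms do not depend on Clause 4, so it remains in effect. Under the severability clause in Clause 5, the remaining provisions continue in force. That leaves Clause 3 and Clause 5 in effect.

3, 5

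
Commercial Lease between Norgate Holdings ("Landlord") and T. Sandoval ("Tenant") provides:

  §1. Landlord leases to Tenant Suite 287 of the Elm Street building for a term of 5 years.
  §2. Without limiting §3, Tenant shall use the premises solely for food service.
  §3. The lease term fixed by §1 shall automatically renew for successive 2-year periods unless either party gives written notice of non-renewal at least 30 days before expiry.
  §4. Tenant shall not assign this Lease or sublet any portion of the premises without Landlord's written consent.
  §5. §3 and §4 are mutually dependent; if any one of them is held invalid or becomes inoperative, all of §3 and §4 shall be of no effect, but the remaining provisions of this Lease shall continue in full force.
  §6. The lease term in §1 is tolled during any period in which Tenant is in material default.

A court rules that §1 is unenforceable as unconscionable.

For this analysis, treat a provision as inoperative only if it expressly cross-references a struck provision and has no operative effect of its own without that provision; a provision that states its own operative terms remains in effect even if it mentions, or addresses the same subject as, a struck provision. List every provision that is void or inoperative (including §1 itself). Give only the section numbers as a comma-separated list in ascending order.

§1 is struck. §3 does nothing except set the renewal of the lease term by reference to §1; with §1 gone it has no independent effect and is inoperative. §6 has no operative effect of its own apart from §1 and is therefore inoperative. §2 mentions §3 but its own obligation stands independently of §3, so §2 is not affected. §5 declares §3 and §4 mutually dependent; since one of them has fallen, all of them are of no effect. That brings down §4 as well. The remainder continues in force under §5. The provisions still in force are §2 and §5.

1, 3, 4, 6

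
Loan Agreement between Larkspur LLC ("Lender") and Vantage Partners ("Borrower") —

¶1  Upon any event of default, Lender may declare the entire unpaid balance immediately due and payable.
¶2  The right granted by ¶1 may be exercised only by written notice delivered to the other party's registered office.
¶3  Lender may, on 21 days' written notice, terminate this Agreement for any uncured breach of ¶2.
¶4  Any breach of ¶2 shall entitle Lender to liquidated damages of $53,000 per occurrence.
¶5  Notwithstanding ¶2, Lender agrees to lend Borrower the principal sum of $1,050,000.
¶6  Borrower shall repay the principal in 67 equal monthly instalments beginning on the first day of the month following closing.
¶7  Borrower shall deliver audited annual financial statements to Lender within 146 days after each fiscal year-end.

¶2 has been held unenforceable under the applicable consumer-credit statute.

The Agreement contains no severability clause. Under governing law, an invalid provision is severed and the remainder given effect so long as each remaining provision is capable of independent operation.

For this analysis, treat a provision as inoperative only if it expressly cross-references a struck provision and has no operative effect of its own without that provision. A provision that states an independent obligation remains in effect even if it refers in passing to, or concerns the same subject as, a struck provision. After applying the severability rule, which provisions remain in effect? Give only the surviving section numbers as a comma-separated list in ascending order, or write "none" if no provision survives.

1, 5, 6, 7

¶2 is struck. ¶3 operates only by reference to ¶2, so it falls with ¶2. ¶4 has no operative effect of its own apart from ¶2 and is therefore inoperative. Although ¶5 refers to ¶2, its operative terms do not depend on ¶2, so it remains in effect. With no severability clause, the stated default rule severs what cannot stand and enforces each remaining provision that can operate on its own. ¶1, ¶5, ¶6, and ¶7 remain in effect.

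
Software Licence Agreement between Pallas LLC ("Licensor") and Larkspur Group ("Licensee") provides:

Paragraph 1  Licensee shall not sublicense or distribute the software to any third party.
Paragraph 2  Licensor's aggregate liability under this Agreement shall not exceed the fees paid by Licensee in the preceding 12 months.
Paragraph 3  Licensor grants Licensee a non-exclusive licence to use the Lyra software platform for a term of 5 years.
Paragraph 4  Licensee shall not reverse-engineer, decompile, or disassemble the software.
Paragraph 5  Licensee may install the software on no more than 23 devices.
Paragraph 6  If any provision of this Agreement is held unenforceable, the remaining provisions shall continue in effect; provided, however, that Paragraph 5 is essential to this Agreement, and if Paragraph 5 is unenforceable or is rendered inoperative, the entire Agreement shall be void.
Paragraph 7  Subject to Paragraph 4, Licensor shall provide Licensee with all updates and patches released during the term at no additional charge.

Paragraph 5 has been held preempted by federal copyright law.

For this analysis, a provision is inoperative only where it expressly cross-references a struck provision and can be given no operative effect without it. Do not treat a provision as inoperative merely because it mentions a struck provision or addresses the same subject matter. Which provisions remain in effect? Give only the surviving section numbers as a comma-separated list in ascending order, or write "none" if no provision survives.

none

Paragraph 5 is struck. Nothing else in the Agreement is defined by reference to Paragraph 5. Paragraph 6 makes Paragraph 5 an essential term, and Paragraph 5 is the provision held invalid; under Paragraph 6, the entire Agreement is therefore void. No provision of the Agreement survives.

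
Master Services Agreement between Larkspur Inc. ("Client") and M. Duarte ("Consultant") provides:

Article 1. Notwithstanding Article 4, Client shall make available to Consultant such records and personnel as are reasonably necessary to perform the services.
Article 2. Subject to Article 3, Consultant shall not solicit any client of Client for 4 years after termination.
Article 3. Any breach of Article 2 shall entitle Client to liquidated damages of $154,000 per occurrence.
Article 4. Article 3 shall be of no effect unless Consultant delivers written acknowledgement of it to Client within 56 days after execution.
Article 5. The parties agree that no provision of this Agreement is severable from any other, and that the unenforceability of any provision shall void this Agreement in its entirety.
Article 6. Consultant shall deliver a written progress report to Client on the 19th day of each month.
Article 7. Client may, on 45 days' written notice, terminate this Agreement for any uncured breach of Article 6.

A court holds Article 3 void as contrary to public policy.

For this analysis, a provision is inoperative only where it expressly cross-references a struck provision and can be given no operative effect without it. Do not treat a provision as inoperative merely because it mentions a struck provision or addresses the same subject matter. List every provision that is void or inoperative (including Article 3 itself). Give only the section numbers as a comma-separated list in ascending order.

Article 3 is struck. Article 4 merely fixes the acknowledgement condition for Article 3; with Article 3 gone it has nothing to operate on and falls away. Article 5 provides that the Agreement is not severable, so the invalidity of any one provision voids the entire Agreement. No provision of the Agreement survives.

1, 2, 3, 4, 5, 6, 7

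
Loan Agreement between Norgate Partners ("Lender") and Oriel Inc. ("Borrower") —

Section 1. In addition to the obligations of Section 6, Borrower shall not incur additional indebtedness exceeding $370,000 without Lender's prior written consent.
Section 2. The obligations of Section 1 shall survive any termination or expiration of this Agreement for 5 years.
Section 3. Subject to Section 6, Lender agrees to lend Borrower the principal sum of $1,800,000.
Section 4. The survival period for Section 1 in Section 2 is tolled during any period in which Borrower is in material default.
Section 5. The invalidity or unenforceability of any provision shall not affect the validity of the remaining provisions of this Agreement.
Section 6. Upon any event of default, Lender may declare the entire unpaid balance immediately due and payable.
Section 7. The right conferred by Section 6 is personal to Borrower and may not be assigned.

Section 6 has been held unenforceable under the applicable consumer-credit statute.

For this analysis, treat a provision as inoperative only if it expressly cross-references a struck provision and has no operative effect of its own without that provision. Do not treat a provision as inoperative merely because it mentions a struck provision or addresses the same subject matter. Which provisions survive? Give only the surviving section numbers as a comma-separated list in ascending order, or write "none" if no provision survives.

1, 2, 3, 4, 5

Section 6 is struck. Section 7 has no operative effect of its own apart from Section 6 and is therefore inoperative. Section 3 mentions Section 6 but its own obligation stands independently of Section 6, so Section 3 is not affected. Section 1 mentions Section 6 but its own obligation stands independently of Section 6, so Section 1 is not affected. Section 5 is a severability clause and preserves every provision that can still be given independent effect. Section 1, Section 2, Section 3, Section 4, and Section 5 remain in effect.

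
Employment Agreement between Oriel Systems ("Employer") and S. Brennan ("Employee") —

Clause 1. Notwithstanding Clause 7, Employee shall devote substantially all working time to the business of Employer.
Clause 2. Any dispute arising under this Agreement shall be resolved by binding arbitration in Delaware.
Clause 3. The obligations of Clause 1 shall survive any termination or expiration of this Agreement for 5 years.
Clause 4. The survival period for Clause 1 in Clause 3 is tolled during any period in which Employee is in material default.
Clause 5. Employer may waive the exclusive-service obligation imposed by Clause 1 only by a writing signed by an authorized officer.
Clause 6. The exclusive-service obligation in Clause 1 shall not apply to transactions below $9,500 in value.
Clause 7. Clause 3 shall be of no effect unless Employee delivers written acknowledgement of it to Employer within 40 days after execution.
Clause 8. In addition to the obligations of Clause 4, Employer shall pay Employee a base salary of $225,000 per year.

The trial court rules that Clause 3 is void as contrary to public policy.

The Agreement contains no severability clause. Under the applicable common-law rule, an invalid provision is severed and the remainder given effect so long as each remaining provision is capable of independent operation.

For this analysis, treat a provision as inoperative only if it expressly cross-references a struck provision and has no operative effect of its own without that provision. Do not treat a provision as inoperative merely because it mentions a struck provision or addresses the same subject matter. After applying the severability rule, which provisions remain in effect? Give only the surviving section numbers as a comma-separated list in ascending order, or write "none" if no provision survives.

Clause 3 is struck. Clause 4 has no operative effect of its own apart from Clause 3 and is therefore inoperative. The only function of Clause 7 is the acknowledgement condition for Clause 3, so it cannot stand once Clause 3 is removed. Although Clause 8 refers to Clause 4, its operative terms do not depend on Clause 4, so it remains in effect. Clause 1 mentions Clause 7 but its own obligation stands independently of Clause 7, so Clause 1 is not affected. With no severability clause, the stated default rule severs what cannot stand and enforces each remaining provision that can operate on its own. Clause 1, Clause 2, Clause 5, Clause 6, and Clause 8 remain in effect.

1, 2, 5, 6, 8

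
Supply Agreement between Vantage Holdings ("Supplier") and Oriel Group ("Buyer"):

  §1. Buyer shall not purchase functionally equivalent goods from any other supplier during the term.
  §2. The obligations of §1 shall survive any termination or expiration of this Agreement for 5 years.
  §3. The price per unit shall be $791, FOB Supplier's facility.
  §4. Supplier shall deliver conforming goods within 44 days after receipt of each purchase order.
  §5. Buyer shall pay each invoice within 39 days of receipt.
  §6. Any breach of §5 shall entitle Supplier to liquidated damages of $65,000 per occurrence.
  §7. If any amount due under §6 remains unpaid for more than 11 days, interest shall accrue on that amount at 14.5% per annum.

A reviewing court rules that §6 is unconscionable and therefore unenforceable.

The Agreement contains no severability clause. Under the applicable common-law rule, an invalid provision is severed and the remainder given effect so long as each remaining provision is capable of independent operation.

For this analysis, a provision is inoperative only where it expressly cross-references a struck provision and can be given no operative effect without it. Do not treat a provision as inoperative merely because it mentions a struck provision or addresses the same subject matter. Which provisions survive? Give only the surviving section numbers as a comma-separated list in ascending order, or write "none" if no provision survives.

§6 is struck. §7 operates only by reference to §6, so it falls with §6. With no severability clause, the stated default rule severs what cannot stand and enforces each remaining provision that can operate on its own. The provisions still in force are §1, §2, §3, §4, and §5.

1, 2, 3, 4, 5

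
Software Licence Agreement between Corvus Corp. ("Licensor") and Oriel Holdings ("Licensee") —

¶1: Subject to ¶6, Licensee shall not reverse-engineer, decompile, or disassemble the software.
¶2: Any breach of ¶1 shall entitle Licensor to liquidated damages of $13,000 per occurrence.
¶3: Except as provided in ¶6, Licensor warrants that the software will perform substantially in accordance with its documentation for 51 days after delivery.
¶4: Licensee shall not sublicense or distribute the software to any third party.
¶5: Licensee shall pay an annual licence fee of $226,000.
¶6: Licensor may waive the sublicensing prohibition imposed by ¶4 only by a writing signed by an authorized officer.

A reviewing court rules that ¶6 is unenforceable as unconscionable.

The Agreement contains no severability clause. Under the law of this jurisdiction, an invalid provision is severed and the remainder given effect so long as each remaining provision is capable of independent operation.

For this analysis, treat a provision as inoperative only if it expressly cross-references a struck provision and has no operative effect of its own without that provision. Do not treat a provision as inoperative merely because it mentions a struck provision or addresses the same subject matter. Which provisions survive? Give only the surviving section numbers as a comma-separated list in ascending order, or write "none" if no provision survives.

¶6 is struck. Although ¶3 refers to ¶6, its operative terms do not depend on ¶6, so it remains in effect. ¶1 mentions ¶6 but its own obligation stands independently of ¶6, so ¶1 is not affected. Nothing else in the Agreement is defined by reference to ¶6. Under the stated default rule, only provisions that cannot operate independently fall away; the rest are enforced. That leaves ¶1, ¶2, ¶3, ¶4, and ¶5 in effect.

1, 2, 3, 4, 5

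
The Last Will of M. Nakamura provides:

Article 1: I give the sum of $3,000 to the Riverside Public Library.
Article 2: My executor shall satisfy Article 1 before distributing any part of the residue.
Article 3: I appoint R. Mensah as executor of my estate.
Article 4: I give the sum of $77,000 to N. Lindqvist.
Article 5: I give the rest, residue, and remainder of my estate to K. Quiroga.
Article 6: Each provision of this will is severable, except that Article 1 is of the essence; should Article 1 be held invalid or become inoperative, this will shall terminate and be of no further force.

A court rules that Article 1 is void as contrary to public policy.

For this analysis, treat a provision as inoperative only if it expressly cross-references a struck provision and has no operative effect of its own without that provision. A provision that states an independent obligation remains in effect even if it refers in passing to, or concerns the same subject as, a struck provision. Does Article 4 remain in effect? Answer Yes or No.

No

Article 1 is struck. Article 2 operates only by reference to Article 1, so it falls with Article 1. Article 6 makes Article 1 an essential term, and Article 1 is the provision held invalid; under Article 6, the entire will is therefore void. No provision of the will survives. Article 4 is among the inoperative provisions, so the answer is no.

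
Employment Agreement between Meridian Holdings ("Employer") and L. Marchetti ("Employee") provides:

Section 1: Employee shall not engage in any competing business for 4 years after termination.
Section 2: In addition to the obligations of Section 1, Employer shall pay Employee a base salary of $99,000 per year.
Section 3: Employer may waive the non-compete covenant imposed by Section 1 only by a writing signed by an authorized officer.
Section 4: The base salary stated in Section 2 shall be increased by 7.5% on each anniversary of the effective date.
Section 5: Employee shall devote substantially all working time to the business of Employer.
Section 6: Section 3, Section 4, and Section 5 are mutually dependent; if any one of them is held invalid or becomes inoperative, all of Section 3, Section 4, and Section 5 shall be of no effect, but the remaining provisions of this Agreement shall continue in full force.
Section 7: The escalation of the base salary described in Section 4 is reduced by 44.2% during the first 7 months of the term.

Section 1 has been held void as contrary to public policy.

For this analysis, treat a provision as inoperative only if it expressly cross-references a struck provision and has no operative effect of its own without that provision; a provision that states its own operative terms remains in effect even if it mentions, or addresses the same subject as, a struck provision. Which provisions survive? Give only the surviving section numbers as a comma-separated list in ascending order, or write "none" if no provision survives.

2, 6

Section 1 is struck. Section 3 operates only by reference to Section 1, so it falls with Section 1. Section 2 mentions Section 1 but its own obligation stands independently of Section 1, so Section 2 is not affected. Section 6 declares Section 3, Section 4, and Section 5 mutually dependent; since one of them has fallen, all of them are of no effect. That brings down Section 4 and Section 5 as well. Section 7 in turn depends solely on a provision now struck and likewise falls. The remainder continues in force under Section 6. Section 2 and Section 6 remain in effect.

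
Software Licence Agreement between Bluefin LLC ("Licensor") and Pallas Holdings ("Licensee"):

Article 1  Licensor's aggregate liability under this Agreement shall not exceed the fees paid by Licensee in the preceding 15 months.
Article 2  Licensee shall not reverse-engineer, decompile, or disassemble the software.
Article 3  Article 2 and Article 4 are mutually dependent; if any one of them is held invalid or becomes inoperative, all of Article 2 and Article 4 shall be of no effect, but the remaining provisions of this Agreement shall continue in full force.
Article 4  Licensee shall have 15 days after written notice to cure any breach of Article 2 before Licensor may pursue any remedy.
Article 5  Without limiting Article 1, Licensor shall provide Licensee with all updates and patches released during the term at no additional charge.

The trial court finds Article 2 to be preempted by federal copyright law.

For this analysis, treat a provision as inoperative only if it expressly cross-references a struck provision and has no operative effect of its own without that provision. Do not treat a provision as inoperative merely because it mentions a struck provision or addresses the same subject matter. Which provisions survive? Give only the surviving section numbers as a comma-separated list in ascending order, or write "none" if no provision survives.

Article 2 is struck. Article 4 operates only by reference to Article 2, so it falls with Article 2. Article 3 declares Article 2 and Article 4 mutually dependent; since one of them has fallen, all of them are of no effect. The remainder continues in force under Article 3. The provisions still in force are Article 1, Article 3, and Article 5.

1, 3, 5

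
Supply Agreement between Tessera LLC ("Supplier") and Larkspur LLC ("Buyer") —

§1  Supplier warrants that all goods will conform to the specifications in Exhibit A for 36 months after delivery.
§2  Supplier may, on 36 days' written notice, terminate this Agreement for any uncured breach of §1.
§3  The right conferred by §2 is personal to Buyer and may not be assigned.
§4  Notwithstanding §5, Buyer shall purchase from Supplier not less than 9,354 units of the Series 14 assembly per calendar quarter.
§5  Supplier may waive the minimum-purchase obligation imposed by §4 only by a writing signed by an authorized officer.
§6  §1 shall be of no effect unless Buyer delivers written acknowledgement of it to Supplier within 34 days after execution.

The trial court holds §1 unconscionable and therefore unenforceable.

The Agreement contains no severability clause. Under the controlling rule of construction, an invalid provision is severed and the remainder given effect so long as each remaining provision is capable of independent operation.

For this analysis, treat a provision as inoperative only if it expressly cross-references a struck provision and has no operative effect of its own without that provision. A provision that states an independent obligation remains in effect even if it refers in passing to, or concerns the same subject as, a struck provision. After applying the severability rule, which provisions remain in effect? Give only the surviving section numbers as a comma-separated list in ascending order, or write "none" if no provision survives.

4, 5

§1 is struck. §2 operates only by reference to §1, so it falls with §1. §6 merely fixes the acknowledgement condition for §1; with §1 gone it has nothing to operate on and falls away. §3 has no operative effect of its own apart from §2 and is therefore inoperative. With no severability clause, the stated default rule severs what cannot stand and enforces each remaining provision that can operate on its own. The provisions still in force are §4 and §5.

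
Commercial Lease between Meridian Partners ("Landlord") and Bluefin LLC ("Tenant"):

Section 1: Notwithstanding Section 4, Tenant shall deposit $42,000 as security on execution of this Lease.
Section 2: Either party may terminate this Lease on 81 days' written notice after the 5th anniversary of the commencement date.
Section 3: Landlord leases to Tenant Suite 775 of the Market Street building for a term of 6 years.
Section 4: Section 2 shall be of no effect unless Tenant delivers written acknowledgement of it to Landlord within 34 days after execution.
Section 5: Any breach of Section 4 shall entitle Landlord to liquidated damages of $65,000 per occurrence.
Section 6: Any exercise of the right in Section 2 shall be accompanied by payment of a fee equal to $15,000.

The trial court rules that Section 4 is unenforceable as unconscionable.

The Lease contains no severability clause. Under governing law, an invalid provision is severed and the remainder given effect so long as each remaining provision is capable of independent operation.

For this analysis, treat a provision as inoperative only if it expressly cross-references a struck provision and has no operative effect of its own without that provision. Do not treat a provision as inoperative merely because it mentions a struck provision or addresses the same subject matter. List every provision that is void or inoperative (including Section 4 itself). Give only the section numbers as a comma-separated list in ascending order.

4, 5

Section 4 is struck. Section 5 has no operative effect of its own apart from Section 4 and is therefore inoperative. Although Section 1 refers to Section 4, its operative terms do not depend on Section 4, so it remains in effect. Under the stated default rule, only provisions that cannot operate independently fall away; the rest are enforced. Section 1, Section 2, Section 3, and Section 6 remain in effect.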